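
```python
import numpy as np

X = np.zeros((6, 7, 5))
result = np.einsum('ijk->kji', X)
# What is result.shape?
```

(5, 7, 6)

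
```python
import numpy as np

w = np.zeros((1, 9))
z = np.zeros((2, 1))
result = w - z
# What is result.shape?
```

(2, 9)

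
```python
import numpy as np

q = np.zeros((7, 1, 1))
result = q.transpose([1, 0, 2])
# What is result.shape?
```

(1, 7, 1)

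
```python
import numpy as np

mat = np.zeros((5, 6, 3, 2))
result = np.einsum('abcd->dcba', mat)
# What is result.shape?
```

(2, 3, 6, 5)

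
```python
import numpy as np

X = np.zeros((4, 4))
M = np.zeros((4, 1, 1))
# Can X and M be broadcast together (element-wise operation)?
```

Yes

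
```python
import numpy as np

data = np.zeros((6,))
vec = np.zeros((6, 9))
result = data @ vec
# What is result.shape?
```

(9,)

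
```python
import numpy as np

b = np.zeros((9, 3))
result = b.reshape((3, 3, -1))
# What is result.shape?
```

(3, 3, 3)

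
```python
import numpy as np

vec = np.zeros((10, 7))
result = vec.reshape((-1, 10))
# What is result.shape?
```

(7, 10)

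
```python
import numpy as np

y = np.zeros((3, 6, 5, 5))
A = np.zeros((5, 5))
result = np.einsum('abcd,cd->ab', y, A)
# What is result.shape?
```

(3, 6)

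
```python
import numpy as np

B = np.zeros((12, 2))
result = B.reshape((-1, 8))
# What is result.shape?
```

(3, 8)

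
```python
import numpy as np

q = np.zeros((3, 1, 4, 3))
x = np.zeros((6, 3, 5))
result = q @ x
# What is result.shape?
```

(3, 6, 4, 5)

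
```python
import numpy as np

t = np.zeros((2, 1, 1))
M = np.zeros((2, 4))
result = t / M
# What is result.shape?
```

(2, 2, 4)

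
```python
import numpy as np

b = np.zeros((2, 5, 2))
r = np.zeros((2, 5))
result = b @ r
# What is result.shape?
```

(2, 5, 5)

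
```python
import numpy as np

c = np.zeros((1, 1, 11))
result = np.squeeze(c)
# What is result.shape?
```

(11,)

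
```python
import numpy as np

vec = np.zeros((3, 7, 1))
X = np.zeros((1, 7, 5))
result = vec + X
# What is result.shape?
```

(3, 7, 5)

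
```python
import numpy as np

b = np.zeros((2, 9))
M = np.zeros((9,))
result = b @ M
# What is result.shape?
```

(2,)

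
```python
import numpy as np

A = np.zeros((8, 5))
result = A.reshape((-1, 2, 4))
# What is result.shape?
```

(5, 2, 4)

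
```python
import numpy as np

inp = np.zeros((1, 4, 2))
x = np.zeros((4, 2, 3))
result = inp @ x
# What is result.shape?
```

(4, 4, 3)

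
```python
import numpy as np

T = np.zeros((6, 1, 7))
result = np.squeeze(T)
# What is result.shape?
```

(6, 7)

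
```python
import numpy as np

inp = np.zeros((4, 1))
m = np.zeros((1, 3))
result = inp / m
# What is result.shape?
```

(4, 3)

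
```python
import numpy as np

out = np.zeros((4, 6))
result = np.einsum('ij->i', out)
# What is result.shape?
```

(4,)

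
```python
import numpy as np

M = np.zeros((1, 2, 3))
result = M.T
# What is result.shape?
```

(3, 2, 1)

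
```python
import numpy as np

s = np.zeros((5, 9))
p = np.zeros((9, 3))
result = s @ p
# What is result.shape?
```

(5, 3)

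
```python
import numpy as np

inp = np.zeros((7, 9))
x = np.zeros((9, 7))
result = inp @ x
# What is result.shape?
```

(7, 7)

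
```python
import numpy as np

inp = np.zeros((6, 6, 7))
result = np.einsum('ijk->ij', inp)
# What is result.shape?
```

(6, 6)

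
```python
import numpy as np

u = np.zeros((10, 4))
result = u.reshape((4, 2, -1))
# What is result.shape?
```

(4, 2, 5)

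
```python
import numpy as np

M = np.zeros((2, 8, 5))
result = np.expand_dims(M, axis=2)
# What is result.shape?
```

(2, 8, 1, 5)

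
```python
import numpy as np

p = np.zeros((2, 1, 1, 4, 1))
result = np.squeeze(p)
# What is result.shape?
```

(2, 4)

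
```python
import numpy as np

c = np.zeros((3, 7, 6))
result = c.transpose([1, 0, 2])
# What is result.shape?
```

(7, 3, 6)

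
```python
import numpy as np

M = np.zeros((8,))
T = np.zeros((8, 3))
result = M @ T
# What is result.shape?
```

(3,)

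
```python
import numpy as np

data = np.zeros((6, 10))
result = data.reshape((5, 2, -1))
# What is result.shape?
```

(5, 2, 6)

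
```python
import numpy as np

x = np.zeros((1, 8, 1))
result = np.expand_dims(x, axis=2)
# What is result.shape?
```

(1, 8, 1, 1)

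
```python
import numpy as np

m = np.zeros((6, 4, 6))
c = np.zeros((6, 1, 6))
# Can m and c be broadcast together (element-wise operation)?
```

Yes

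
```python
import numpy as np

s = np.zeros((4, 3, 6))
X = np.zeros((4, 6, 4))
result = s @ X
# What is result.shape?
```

(4, 3, 4)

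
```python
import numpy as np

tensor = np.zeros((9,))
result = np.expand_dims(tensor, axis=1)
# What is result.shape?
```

(9, 1)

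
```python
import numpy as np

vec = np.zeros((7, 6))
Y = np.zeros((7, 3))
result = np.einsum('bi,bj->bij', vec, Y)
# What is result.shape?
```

(7, 6, 3)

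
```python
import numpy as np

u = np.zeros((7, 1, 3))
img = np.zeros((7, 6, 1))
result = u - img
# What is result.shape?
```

(7, 6, 3)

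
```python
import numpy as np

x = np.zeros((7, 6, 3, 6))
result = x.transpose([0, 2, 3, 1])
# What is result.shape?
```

(7, 3, 6, 6)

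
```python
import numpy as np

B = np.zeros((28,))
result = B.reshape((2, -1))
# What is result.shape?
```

(2, 14)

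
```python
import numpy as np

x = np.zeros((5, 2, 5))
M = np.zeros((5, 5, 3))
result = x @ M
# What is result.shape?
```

(5, 2, 3)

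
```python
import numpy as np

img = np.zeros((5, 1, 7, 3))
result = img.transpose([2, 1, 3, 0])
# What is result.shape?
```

(7, 1, 3, 5)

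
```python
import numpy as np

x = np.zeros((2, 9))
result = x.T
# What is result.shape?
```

(9, 2)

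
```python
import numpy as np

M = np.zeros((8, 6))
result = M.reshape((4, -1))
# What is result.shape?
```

(4, 12)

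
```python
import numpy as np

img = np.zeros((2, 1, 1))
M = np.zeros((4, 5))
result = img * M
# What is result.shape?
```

(2, 4, 5)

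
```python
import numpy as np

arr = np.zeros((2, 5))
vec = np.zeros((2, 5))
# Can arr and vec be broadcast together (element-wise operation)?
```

Yes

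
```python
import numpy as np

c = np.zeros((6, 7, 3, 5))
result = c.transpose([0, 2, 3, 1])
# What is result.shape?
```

(6, 3, 5, 7)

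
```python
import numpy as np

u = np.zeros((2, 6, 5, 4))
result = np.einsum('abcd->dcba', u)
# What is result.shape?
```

(4, 5, 6, 2)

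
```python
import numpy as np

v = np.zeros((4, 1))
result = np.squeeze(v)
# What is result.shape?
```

(4,)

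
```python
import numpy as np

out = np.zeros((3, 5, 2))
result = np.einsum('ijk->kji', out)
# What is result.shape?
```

(2, 5, 3)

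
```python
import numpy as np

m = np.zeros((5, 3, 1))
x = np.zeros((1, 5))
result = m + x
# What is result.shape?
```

(5, 3, 5)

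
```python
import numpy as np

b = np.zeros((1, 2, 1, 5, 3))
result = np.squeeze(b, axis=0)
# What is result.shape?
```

(2, 1, 5, 3)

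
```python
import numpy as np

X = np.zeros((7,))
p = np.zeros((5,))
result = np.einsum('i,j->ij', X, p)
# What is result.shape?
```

(7, 5)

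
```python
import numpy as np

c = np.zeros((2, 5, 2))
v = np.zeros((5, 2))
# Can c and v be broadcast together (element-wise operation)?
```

Yes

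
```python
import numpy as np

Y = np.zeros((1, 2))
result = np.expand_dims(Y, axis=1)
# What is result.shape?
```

(1, 1, 2)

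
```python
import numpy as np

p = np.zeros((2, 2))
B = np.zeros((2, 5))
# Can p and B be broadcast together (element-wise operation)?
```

No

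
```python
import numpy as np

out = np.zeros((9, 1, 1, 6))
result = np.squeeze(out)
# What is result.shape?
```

(9, 6)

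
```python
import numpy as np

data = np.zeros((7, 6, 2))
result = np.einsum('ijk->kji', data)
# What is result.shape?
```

(2, 6, 7)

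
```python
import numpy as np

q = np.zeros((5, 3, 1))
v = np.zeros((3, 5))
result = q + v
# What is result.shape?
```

(5, 3, 5)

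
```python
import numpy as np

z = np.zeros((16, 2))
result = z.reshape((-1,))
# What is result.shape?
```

(32,)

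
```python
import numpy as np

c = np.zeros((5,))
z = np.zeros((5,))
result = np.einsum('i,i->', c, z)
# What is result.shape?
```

()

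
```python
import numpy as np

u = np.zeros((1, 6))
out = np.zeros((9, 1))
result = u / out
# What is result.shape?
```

(9, 6)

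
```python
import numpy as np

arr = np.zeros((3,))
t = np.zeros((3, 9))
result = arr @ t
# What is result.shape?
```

(9,)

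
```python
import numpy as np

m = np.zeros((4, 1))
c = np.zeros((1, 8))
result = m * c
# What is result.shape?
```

(4, 8)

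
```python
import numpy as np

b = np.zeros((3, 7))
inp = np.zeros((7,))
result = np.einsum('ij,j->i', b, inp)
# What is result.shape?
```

(3,)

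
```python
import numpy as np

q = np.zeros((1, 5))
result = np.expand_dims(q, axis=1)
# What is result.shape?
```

(1, 1, 5)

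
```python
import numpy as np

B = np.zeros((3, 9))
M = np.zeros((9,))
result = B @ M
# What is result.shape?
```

(3,)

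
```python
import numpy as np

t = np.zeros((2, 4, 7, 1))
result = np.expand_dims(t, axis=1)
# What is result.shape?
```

(2, 1, 4, 7, 1)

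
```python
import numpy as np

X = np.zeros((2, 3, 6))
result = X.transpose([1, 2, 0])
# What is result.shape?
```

(3, 6, 2)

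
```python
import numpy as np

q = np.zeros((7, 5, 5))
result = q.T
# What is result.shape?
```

(5, 5, 7)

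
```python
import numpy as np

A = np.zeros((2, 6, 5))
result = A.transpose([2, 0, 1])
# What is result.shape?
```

(5, 2, 6)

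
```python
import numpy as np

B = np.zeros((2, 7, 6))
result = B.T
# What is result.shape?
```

(6, 7, 2)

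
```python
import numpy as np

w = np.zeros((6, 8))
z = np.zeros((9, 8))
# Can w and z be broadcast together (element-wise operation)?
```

No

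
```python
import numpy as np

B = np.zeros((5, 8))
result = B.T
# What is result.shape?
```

(8, 5)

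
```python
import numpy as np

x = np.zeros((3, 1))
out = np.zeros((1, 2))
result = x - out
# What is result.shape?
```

(3, 2)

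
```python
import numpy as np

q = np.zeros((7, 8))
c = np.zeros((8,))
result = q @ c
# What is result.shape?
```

(7,)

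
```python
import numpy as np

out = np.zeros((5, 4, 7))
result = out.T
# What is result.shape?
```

(7, 4, 5)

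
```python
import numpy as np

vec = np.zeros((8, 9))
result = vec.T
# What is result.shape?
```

(9, 8)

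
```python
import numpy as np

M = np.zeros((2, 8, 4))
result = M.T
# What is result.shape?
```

(4, 8, 2)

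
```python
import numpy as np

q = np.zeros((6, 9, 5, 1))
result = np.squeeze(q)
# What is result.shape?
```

(6, 9, 5)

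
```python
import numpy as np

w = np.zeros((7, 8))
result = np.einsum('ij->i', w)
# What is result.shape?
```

(7,)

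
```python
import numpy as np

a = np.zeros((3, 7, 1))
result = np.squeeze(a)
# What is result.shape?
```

(3, 7)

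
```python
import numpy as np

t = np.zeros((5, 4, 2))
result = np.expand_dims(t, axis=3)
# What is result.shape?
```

(5, 4, 2, 1)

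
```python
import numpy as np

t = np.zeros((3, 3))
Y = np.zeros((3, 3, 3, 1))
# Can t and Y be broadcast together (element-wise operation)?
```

Yes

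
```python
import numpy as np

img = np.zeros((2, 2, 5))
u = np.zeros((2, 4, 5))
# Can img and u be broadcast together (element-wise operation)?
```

No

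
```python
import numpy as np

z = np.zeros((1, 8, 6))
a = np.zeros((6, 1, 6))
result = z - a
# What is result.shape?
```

(6, 8, 6)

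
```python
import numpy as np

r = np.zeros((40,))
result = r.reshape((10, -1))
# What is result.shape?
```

(10, 4)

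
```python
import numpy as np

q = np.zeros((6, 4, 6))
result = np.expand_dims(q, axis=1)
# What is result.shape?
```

(6, 1, 4, 6)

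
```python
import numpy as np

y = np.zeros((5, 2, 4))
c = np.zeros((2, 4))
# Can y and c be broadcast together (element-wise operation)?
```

Yes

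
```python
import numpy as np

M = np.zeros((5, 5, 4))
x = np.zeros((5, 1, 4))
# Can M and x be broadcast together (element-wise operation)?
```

Yes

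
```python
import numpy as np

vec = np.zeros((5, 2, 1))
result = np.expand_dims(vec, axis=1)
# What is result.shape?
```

(5, 1, 2, 1)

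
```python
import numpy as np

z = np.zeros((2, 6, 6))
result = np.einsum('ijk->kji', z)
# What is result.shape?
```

(6, 6, 2)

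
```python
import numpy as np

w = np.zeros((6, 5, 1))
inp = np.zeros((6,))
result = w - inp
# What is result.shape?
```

(6, 5, 6)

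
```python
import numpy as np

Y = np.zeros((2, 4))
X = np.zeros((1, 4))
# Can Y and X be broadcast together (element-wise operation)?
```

Yes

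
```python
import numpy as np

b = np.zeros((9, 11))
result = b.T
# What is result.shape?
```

(11, 9)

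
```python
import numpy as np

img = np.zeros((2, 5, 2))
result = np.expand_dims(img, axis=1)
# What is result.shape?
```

(2, 1, 5, 2)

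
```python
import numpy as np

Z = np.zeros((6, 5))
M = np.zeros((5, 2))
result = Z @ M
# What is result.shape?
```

(6, 2)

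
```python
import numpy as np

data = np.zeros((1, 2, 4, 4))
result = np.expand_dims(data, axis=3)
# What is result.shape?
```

(1, 2, 4, 1, 4)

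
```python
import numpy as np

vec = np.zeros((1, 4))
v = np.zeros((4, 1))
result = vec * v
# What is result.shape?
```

(4, 4)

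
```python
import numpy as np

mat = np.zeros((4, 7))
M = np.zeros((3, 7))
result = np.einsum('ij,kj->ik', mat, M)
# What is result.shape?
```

(4, 3)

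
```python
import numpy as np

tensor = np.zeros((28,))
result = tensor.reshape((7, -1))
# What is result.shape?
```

(7, 4)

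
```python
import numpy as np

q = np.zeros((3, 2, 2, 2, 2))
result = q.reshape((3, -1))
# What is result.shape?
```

(3, 16)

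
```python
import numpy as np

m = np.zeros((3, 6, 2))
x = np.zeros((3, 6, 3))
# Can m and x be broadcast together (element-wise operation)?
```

No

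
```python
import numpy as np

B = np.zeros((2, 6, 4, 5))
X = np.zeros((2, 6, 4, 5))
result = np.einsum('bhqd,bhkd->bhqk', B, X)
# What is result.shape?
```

(2, 6, 4, 4)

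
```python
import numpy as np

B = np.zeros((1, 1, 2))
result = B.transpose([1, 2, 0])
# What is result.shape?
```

(1, 2, 1)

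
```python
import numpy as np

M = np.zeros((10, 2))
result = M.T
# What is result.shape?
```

(2, 10)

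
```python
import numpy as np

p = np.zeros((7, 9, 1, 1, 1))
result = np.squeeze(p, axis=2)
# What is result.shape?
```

(7, 9, 1, 1)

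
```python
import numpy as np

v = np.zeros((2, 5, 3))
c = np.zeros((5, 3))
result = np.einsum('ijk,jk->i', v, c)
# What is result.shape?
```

(2,)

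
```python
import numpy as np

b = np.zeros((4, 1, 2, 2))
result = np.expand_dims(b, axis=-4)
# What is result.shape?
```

(4, 1, 1, 2, 2)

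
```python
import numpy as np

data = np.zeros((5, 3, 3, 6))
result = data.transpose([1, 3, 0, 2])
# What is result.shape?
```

(3, 6, 5, 3)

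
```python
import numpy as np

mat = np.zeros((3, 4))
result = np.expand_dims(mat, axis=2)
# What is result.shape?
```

(3, 4, 1)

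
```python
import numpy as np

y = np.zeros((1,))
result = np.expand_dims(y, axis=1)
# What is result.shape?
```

(1, 1)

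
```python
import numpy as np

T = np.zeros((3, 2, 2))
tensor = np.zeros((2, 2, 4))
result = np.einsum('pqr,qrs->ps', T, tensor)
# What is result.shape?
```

(3, 4)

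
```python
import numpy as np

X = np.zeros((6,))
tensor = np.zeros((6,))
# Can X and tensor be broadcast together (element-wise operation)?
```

Yes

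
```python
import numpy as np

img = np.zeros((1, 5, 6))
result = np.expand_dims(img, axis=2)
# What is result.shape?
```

(1, 5, 1, 6)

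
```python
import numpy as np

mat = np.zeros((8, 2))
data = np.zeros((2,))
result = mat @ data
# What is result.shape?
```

(8,)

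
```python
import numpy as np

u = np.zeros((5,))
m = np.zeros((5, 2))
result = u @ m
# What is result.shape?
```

(2,)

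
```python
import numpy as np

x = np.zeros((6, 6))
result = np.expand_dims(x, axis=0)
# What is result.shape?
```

(1, 6, 6)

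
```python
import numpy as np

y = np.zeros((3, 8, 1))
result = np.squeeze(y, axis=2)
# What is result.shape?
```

(3, 8)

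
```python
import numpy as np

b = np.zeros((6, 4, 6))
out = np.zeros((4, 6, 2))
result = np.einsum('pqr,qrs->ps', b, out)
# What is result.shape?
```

(6, 2)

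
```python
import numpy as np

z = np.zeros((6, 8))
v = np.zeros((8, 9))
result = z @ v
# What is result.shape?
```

(6, 9)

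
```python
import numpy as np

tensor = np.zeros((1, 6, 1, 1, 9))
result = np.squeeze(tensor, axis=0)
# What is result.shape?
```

(6, 1, 1, 9)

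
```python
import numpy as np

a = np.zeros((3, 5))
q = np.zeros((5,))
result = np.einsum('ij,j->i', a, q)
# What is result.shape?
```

(3,)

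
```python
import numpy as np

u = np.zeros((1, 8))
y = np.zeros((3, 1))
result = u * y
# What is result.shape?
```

(3, 8)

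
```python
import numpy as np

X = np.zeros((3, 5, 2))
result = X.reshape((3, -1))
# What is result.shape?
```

(3, 10)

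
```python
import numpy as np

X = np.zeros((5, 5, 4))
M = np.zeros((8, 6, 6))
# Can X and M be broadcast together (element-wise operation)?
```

No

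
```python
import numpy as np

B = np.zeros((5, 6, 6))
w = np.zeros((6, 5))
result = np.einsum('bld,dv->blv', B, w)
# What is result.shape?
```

(5, 6, 5)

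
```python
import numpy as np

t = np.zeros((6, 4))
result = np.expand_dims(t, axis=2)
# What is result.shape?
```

(6, 4, 1)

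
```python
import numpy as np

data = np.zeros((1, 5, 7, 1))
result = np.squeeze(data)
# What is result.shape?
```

(5, 7)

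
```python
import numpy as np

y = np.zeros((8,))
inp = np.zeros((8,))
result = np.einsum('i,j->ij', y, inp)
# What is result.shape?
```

(8, 8)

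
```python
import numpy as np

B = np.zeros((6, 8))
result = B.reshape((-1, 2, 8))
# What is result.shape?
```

(3, 2, 8)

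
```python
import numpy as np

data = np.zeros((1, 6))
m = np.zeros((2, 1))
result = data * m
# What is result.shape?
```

(2, 6)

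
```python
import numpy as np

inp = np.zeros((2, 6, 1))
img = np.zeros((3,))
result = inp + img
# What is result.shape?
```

(2, 6, 3)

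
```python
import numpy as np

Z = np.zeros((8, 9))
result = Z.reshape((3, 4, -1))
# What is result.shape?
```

(3, 4, 6)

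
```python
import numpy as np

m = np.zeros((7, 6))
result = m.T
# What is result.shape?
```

(6, 7)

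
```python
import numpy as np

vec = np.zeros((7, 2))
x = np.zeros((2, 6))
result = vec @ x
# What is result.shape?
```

(7, 6)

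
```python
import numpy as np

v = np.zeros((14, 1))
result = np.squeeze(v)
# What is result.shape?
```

(14,)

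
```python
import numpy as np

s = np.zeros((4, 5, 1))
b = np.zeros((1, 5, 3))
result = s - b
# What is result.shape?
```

(4, 5, 3)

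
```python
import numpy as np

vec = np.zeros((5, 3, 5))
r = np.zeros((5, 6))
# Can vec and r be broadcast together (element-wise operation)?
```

No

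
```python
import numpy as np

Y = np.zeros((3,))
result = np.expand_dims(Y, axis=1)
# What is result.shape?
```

(3, 1)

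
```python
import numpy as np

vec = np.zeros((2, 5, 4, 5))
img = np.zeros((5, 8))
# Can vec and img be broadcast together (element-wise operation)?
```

No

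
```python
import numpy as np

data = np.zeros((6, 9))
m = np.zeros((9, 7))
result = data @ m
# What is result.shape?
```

(6, 7)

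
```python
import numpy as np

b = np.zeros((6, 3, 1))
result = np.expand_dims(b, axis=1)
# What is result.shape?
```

(6, 1, 3, 1)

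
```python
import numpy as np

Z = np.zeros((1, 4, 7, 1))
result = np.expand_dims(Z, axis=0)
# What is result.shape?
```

(1, 1, 4, 7, 1)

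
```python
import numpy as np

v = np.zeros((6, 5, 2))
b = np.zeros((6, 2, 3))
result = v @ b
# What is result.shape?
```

(6, 5, 3)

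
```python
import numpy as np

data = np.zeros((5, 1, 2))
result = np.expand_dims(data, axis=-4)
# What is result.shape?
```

(1, 5, 1, 2)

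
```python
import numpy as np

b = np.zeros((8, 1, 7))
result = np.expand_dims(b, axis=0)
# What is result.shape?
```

(1, 8, 1, 7)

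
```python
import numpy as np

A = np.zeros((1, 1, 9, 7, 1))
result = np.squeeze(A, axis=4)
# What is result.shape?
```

(1, 1, 9, 7)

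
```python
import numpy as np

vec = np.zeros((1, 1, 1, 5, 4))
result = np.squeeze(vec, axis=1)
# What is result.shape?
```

(1, 1, 5, 4)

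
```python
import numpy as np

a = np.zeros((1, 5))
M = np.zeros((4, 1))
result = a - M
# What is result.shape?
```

(4, 5)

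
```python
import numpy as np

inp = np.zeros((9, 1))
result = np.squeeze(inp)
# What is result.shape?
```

(9,)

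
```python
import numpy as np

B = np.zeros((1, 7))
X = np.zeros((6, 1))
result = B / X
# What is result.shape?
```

(6, 7)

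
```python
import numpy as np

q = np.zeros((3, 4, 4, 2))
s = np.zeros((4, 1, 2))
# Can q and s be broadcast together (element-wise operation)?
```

Yes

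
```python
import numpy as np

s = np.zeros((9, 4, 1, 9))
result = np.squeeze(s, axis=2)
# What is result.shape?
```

(9, 4, 9)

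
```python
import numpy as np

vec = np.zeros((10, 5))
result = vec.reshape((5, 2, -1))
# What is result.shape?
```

(5, 2, 5)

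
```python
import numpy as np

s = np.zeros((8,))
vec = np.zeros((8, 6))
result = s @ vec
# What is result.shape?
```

(6,)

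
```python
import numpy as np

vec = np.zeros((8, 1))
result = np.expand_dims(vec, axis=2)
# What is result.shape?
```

(8, 1, 1)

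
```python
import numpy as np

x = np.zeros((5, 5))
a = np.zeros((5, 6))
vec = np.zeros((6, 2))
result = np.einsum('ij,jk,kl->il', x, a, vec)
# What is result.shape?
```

(5, 2)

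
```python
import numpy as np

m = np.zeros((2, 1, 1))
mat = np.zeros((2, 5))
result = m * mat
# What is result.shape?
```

(2, 2, 5)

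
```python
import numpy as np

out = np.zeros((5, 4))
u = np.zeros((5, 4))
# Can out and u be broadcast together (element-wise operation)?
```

Yes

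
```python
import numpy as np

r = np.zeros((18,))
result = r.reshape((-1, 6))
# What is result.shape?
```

(3, 6)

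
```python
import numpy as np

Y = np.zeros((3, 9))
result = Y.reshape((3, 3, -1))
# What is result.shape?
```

(3, 3, 3)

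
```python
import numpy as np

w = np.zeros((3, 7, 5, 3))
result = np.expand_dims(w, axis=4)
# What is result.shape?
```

(3, 7, 5, 3, 1)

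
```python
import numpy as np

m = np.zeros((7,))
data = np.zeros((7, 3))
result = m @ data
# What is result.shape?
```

(3,)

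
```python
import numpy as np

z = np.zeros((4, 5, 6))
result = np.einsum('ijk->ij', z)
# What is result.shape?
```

(4, 5)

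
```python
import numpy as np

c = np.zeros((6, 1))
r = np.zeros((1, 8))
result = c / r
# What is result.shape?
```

(6, 8)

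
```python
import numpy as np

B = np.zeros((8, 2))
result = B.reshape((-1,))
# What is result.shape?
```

(16,)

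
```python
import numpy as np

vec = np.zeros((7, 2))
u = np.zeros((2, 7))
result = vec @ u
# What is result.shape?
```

(7, 7)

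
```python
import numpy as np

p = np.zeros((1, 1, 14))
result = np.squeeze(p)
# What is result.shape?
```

(14,)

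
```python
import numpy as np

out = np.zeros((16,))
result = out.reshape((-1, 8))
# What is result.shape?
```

(2, 8)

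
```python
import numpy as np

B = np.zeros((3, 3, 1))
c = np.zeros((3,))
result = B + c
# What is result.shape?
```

(3, 3, 3)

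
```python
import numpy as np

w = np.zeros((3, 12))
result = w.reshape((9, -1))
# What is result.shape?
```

(9, 4)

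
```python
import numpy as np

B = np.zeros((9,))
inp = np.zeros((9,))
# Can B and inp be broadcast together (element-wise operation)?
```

Yes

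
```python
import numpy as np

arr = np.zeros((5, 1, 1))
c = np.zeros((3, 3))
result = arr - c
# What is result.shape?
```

(5, 3, 3)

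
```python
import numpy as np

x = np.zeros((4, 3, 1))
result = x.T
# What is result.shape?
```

(1, 3, 4)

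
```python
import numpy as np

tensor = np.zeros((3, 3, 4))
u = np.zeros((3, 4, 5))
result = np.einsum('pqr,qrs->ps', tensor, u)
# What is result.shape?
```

(3, 5)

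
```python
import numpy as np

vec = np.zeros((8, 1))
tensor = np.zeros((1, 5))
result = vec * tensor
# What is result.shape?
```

(8, 5)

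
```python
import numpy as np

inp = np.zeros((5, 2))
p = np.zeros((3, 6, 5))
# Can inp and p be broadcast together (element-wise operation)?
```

No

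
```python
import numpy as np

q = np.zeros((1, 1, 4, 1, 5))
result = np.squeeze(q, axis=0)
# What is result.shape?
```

(1, 4, 1, 5)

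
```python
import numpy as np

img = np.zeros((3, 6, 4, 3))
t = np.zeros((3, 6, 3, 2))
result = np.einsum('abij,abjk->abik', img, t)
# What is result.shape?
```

(3, 6, 4, 2)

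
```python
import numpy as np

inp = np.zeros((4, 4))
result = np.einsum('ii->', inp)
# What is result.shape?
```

()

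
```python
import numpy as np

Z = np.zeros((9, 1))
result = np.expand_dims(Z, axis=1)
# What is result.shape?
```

(9, 1, 1)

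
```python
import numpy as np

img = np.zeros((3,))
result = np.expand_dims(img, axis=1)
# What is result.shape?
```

(3, 1)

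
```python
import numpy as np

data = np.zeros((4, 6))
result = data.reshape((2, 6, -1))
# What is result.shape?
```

(2, 6, 2)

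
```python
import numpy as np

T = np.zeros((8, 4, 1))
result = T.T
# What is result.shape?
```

(1, 4, 8)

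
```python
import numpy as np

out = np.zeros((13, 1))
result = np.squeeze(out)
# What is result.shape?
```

(13,)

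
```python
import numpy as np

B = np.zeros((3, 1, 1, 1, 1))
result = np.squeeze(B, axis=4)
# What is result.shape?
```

(3, 1, 1, 1)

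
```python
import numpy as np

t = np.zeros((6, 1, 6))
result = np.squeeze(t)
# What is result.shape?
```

(6, 6)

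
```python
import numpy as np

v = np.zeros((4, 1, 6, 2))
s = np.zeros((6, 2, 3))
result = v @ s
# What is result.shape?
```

(4, 6, 6, 3)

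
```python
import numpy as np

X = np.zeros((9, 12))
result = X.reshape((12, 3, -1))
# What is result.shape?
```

(12, 3, 3)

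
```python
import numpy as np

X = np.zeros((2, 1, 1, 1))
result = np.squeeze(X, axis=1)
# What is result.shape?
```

(2, 1, 1)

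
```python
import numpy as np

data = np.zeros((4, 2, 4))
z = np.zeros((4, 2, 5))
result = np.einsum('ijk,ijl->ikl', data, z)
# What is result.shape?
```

(4, 4, 5)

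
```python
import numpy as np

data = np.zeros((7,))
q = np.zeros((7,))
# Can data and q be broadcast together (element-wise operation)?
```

Yes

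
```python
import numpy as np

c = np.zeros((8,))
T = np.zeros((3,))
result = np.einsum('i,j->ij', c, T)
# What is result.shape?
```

(8, 3)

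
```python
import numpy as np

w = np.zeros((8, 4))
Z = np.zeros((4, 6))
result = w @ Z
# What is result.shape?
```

(8, 6)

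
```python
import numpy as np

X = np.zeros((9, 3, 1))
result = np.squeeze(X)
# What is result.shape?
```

(9, 3)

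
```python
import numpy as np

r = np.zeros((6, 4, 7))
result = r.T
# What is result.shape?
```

(7, 4, 6)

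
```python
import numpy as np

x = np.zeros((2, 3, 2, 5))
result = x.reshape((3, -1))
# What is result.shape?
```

(3, 20)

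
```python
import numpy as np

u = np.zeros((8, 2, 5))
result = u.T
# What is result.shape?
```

(5, 2, 8)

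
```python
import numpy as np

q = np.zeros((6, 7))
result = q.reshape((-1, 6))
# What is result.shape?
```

(7, 6)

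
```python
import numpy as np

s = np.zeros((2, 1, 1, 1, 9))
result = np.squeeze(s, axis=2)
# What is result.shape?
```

(2, 1, 1, 9)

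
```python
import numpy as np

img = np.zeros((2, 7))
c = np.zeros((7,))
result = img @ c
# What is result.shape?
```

(2,)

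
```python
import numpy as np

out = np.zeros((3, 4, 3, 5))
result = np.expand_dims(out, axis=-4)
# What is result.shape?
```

(3, 1, 4, 3, 5)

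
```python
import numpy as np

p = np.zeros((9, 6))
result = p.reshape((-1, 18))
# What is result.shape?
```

(3, 18)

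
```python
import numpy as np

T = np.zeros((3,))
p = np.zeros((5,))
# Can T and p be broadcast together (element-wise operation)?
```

No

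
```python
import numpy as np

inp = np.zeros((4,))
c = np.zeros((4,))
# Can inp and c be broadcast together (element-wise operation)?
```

Yes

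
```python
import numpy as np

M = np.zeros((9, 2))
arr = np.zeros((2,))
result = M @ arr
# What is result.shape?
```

(9,)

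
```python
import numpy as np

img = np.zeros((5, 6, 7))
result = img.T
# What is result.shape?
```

(7, 6, 5)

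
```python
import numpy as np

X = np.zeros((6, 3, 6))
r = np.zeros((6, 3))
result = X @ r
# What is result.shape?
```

(6, 3, 3)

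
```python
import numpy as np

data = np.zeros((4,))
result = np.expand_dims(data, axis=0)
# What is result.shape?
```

(1, 4)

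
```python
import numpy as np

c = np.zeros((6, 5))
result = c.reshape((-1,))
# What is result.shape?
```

(30,)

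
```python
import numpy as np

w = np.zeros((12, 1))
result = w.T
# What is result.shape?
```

(1, 12)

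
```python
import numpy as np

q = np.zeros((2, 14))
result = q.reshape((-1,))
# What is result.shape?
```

(28,)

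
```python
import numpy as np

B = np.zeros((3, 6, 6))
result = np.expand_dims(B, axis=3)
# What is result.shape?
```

(3, 6, 6, 1)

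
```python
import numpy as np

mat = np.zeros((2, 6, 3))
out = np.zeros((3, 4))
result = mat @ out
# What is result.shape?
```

(2, 6, 4)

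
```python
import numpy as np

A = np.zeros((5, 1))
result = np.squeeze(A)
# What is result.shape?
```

(5,)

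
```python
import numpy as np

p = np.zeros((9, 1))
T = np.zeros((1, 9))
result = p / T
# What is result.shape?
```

(9, 9)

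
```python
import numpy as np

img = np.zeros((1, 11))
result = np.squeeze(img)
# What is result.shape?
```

(11,)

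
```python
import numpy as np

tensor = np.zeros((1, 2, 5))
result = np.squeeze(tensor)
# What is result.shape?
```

(2, 5)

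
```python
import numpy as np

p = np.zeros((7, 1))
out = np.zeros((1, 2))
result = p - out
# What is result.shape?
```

(7, 2)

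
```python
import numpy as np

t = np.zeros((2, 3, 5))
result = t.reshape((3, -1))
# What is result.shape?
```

(3, 10)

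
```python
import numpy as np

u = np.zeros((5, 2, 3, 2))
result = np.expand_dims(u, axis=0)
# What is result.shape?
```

(1, 5, 2, 3, 2)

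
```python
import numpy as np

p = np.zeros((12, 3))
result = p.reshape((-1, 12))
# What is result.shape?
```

(3, 12)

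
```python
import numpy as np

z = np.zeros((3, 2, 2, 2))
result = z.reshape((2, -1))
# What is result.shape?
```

(2, 12)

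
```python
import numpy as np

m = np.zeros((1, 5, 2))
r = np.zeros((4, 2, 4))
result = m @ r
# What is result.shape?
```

(4, 5, 4)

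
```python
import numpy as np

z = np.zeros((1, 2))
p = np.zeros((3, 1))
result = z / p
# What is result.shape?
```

(3, 2)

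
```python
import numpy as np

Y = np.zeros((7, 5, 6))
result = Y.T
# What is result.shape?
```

(6, 5, 7)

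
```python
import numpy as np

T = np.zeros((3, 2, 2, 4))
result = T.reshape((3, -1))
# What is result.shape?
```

(3, 16)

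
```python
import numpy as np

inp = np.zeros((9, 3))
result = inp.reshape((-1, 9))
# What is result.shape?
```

(3, 9)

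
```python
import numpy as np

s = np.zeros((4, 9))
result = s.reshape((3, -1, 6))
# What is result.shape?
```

(3, 2, 6)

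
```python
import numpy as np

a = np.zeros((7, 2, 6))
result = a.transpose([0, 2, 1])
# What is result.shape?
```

(7, 6, 2)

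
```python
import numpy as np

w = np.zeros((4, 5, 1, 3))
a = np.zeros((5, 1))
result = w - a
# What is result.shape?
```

(4, 5, 5, 3)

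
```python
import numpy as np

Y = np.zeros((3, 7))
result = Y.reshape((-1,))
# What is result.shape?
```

(21,)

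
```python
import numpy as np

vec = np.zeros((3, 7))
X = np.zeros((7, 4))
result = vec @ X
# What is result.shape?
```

(3, 4)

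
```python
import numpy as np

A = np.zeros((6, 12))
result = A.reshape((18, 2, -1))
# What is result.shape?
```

(18, 2, 2)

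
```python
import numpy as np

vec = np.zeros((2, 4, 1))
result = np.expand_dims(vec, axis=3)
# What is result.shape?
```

(2, 4, 1, 1)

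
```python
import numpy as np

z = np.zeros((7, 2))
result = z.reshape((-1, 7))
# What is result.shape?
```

(2, 7)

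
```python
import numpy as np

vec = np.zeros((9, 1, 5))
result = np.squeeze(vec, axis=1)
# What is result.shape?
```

(9, 5)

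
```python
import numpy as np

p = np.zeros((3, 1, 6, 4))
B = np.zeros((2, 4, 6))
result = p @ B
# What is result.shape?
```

(3, 2, 6, 6)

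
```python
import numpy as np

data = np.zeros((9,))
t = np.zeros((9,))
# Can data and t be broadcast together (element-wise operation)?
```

Yes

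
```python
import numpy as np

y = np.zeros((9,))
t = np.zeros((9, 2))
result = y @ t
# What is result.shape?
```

(2,)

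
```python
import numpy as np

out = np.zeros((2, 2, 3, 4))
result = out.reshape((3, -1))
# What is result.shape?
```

(3, 16)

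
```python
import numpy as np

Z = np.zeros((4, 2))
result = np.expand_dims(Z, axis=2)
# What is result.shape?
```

(4, 2, 1)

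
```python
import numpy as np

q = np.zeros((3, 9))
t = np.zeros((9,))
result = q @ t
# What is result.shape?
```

(3,)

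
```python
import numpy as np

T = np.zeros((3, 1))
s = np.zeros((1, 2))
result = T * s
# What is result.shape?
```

(3, 2)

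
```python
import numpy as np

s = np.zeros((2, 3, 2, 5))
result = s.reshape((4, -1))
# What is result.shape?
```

(4, 15)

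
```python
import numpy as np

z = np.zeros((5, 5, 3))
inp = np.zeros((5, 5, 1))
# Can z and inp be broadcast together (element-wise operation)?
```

Yes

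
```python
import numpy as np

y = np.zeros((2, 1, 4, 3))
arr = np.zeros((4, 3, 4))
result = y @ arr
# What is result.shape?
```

(2, 4, 4, 4)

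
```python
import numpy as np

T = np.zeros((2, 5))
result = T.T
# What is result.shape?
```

(5, 2)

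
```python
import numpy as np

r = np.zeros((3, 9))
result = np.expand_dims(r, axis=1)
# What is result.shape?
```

(3, 1, 9)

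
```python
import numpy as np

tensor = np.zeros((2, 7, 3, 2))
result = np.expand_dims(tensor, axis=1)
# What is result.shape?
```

(2, 1, 7, 3, 2)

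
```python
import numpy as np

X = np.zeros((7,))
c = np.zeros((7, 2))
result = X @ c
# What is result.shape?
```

(2,)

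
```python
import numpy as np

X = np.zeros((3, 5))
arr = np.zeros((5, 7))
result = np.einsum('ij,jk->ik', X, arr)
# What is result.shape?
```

(3, 7)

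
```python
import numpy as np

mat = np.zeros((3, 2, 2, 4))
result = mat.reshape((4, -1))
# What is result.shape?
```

(4, 12)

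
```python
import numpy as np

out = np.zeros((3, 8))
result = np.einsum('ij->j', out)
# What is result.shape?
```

(8,)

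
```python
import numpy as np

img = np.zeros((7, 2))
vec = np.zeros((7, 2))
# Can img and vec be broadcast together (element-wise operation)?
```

Yes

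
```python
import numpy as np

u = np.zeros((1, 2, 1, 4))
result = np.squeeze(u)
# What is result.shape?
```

(2, 4)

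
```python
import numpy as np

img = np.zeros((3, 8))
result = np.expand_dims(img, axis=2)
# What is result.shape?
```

(3, 8, 1)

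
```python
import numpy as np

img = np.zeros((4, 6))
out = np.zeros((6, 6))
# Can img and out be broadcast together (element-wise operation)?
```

No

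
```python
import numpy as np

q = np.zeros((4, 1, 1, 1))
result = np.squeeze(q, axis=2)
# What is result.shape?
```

(4, 1, 1)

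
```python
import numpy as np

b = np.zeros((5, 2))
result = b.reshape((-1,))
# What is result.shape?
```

(10,)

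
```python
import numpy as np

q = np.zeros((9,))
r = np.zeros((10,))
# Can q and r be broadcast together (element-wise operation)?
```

No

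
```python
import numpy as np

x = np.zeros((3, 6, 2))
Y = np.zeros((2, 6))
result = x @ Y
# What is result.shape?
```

(3, 6, 6)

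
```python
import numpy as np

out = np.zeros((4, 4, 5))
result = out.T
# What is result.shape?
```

(5, 4, 4)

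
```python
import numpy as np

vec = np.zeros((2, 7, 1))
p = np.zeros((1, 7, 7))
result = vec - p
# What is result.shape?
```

(2, 7, 7)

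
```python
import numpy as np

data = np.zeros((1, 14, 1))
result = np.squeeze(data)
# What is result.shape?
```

(14,)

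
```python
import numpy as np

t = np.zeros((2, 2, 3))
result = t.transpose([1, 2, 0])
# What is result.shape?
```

(2, 3, 2)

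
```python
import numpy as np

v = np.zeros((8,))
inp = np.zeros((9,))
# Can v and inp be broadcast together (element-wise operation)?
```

No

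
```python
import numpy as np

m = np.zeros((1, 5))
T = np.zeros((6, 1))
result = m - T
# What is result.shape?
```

(6, 5)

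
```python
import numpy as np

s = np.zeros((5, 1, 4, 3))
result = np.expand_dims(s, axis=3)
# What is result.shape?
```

(5, 1, 4, 1, 3)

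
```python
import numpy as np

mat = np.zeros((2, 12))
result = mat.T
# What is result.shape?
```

(12, 2)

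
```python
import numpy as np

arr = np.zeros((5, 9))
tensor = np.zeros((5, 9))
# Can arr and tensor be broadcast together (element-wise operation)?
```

Yes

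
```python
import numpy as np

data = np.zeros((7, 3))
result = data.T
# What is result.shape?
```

(3, 7)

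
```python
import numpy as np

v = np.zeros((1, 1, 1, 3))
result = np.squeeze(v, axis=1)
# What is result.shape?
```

(1, 1, 3)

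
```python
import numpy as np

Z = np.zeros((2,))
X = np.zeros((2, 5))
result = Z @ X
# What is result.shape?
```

(5,)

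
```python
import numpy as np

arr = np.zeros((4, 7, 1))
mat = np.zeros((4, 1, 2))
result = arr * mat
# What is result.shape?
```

(4, 7, 2)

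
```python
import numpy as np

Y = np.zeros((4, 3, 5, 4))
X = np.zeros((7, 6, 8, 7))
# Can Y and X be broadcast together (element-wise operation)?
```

No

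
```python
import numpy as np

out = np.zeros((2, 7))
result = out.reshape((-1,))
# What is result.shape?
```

(14,)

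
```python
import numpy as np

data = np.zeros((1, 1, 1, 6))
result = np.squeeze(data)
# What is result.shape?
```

(6,)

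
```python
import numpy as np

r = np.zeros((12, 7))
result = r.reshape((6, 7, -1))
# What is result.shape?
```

(6, 7, 2)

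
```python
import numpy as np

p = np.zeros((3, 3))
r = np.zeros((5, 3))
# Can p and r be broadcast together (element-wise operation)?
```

No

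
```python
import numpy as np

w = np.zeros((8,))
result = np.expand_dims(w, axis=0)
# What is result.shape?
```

(1, 8)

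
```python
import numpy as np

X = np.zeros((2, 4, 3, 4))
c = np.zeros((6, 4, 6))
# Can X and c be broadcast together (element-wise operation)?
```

No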